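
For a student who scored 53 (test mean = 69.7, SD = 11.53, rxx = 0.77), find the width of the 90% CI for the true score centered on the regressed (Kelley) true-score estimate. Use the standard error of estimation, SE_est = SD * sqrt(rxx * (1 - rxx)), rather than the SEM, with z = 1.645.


True score estimate = 0.77*53 + 0.23*69.7 = 56.841
SE_est = SD * sqrt(rxx * (1 - rxx)) = 11.53 * sqrt(0.77 * 0.23) = 11.53 * sqrt(0.1771) = 4.852199
CI = T_est +/- z * SE_est, so width = 2 * z * SE_est = 2 * 1.645 * 4.852199
Width = 15.9637

15.9637


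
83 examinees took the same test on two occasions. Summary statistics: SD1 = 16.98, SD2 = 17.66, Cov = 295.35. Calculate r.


r = cov(X,Y) / (SD_X * SD_Y)
r = 295.35 / (16.98 * 17.66)
r = 295.35 / 299.8668
r = 0.9849

0.9849


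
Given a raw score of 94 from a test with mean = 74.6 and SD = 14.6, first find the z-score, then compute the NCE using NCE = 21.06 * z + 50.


z = (X - mean) / SD = (94 - 74.6) / 14.6
z = 19.4 / 14.6
z = 1.3288
NCE = NCE = 21.06z + 50
Carry z at full precision (z = 19.4 / 14.6) into the conversion:
NCE = 21.06 * (19.4 / 14.6) + 50 = 408.564 / 14.6 + 50
NCE = 27.9838 + 50
NCE = 77.9838

77.9838


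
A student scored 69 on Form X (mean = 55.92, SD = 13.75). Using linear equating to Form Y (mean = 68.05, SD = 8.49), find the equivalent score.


slope = SD_Y / SD_X = 8.49 / 13.75 ~ 0.6175
intercept = mean_Y - slope * mean_X = 68.05 - (8.49 / 13.75) * 55.92 ~ 33.5219
Y = slope * X + intercept. To avoid rounding drift from the rounded slope/intercept, evaluate the equivalent form Y = mean_Y + SD_Y * (X - mean_X) / SD_X at full precision:
Y = 68.05 + 8.49 * (69 - 55.92) / 13.75
Y = 68.05 + 8.49 * 13.08 / 13.75
Y = 68.05 + 111.0492 / 13.75
Y = 68.05 + 8.0763
Y = 76.1263

76.1263


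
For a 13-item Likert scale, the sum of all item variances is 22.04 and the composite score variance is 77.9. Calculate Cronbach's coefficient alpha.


alpha = (k/(k-1)) * (1 - sum(si^2)/s_total^2)
= (13/12) * (1 - 22.04/77.9)
alpha = 0.7768

0.7768


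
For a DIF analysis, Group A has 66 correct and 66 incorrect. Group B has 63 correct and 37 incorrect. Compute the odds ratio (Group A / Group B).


Odds_A = 66/66 = 1.0
Odds_B = 63/37 = 1.7027
OR = Odds_A / Odds_B = 1.0 / 1.7027
Exactly, OR = (66 * 37) / (66 * 63) = 2442 / 4158
OR = 0.5873

0.5873


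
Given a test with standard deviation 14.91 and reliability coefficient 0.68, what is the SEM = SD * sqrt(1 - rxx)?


SEM = SD * sqrt(1 - rxx)
SEM = 14.91 * sqrt(1 - 0.68)
SEM = 14.91 * sqrt(0.32) = 14.91 * 0.565685
SEM = 8.4344

8.4344


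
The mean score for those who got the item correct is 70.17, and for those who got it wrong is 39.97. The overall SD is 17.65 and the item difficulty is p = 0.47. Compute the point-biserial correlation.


q = 1 - p = 0.53
rpb = ((M1 - M0) / SD) * sqrt(p * q)
rpb = ((70.17 - 39.97) / 17.65) * sqrt(0.47 * 0.53)
rpb = 0.854

0.854


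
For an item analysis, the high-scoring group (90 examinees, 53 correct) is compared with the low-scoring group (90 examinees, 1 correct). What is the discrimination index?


p_upper = 53/90 = 0.5889
p_lower = 1/90 = 0.0111
D = 0.5889 - 0.0111 = 0.5778

0.5778


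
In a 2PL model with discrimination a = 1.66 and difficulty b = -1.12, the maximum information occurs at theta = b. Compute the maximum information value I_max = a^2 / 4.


For 2PL, max info at theta = b = -1.12
I_max = a^2 / 4 = 1.66^2 / 4
= 2.7556 / 4
I_max = 0.6889

0.6889


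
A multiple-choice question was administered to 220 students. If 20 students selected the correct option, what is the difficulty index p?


Item difficulty p = number correct / total examinees
p = 20 / 220
p = 0.0909

0.0909


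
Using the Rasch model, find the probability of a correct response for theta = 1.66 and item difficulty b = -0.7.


theta - b = 1.66 - -0.7 = 2.36
exp(-(theta - b)) = exp(-2.36) = 0.0944
P = 1 / (1 + 0.0944)
P = 0.9137

0.9137


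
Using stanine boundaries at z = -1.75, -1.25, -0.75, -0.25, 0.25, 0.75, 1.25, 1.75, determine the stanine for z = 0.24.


Stanine boundaries: [-1.75, -1.25, -0.75, -0.25, 0.25, 0.75, 1.25, 1.75]
z = 0.24
Check each boundary:
  z >= -1.75 -> could be stanine 2
  z >= -1.25 -> could be stanine 3
  z >= -0.75 -> could be stanine 4
  z >= -0.25 -> could be stanine 5
  z < 0.25
  z < 0.75
  z < 1.25
  z < 1.75
Highest qualifying boundary gives stanine = 5

5


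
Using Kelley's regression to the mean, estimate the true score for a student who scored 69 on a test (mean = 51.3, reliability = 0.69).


T_est = rxx * X + (1 - rxx) * mean
T_est = 0.69 * 69 + 0.31 * 51.3
T_est = 47.61 + 15.903
T_est = 63.513

63.513


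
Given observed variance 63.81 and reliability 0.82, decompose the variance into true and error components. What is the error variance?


var_true = rxx * var_obs = 0.82 * 63.81 = 52.3242
var_error = var_obs - var_true
var_error = 63.81 - 52.3242
var_error = 11.4858

11.4858


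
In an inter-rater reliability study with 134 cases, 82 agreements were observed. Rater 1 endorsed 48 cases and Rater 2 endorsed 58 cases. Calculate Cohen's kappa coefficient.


P_o = 82/134 = 0.61194
P_e = (48*58 + 86*76) / 17956 = 0.519047
kappa = (P_o - P_e) / (1 - P_e)
kappa = (0.61194 - 0.519047) / (1 - 0.519047)
kappa = 0.1931

0.1931


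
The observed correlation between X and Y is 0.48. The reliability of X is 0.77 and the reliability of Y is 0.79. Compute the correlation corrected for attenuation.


r_corrected = rxy / sqrt(rxx * ryy)
= 0.48 / sqrt(0.77 * 0.79)
= 0.48 / sqrt(0.6083)
= 0.48 / 0.779936
r_corrected = 0.6154

0.6154


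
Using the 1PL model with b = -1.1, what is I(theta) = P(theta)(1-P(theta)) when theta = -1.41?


P = 1/(1+exp(-(-1.41--1.1))) = 0.4231
I = P*(1-P) = 0.4231 * 0.5769
I = 0.2441

0.2441


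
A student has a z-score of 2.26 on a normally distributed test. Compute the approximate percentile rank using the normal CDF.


CDF(z) = 0.5 * (1 + erf(z/sqrt(2)))
erf(1.5981) = 0.9762
CDF = 0.9881
Percentile rank = 0.9881 * 100 = 98.81

98.81


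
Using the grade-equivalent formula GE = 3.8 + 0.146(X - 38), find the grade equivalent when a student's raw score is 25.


raw - median = 25 - 38 = -13
slope * diff = 0.146 * -13 = -1.898
GE = 3.8 + -1.898
GE = 1.902

1.902


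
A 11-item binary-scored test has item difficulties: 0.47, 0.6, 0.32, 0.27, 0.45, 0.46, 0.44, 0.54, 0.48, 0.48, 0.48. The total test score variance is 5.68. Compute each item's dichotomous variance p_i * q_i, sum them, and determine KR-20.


For each item, compute p_i * q_i:
  Item 1: 0.47 * 0.53 = 0.2491
  Item 2: 0.6 * 0.4 = 0.24
  Item 3: 0.32 * 0.68 = 0.2176
  Item 4: 0.27 * 0.73 = 0.1971
  Item 5: 0.45 * 0.55 = 0.2475
  Item 6: 0.46 * 0.54 = 0.2484
  Item 7: 0.44 * 0.56 = 0.2464
  Item 8: 0.54 * 0.46 = 0.2484
  Item 9: 0.48 * 0.52 = 0.2496
  Item 10: 0.48 * 0.52 = 0.2496
  Item 11: 0.48 * 0.52 = 0.2496
Sum(p_i * q_i) = 0.2491 + 0.24 + 0.2176 + 0.1971 + 0.2475 + 0.2484 + 0.2464 + 0.2484 + 0.2496 + 0.2496 + 0.2496 = 2.6433
KR-20 = (k/(k-1)) * (1 - Sum(p_i*q_i) / Var_total)
= (11/10) * (1 - 2.6433/5.68)
= 1.1 * 0.5346
KR-20 = 0.5881

0.5881


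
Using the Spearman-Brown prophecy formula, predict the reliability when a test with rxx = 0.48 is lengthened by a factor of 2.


r_new = (n * rxx) / (1 + (n-1) * rxx)
r_new = (2 * 0.48) / (1 + 1 * 0.48)
r_new = 0.96 / 1.48
r_new = 0.6486

0.6486


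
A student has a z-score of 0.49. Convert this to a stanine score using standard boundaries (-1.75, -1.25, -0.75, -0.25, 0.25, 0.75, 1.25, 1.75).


Stanine boundaries: [-1.75, -1.25, -0.75, -0.25, 0.25, 0.75, 1.25, 1.75]
z = 0.49
Check each boundary:
  z >= -1.75 -> could be stanine 2
  z >= -1.25 -> could be stanine 3
  z >= -0.75 -> could be stanine 4
  z >= -0.25 -> could be stanine 5
  z >= 0.25 -> could be stanine 6
  z < 0.75
  z < 1.25
  z < 1.75
Highest qualifying boundary gives stanine = 6

6


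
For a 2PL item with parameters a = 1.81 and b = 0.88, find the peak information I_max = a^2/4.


For 2PL, max info at theta = b = 0.88
I_max = a^2 / 4 = 1.81^2 / 4
= 3.2761 / 4
I_max = 0.819

0.819


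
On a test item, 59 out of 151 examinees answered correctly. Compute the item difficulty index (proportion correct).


Item difficulty p = number correct / total examinees
p = 59 / 151
p = 0.3907

0.3907


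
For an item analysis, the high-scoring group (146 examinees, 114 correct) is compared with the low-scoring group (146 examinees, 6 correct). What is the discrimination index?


p_upper = 114/146 = 0.7808
p_lower = 6/146 = 0.0411
D = 0.7808 - 0.0411 = 0.7397

0.7397


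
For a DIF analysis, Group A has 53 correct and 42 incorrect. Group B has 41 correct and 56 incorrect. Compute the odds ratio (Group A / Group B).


Odds_A = 53/42 = 1.2619
Odds_B = 41/56 = 0.7321
OR = Odds_A / Odds_B = 1.2619 / 0.7321
Exactly, OR = (53 * 56) / (42 * 41) = 2968 / 1722
OR = 1.7236

1.7236


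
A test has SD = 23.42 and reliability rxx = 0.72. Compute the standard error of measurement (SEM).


SEM = SD * sqrt(1 - rxx)
SEM = 23.42 * sqrt(1 - 0.72)
SEM = 23.42 * sqrt(0.28) = 23.42 * 0.52915
SEM = 12.3927

12.3927


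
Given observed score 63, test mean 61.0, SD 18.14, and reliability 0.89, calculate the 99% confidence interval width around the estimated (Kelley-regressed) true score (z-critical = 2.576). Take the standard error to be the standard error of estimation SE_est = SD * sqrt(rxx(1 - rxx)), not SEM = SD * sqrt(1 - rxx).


True score estimate = 0.89*63 + 0.11*61.0 = 62.78
SE_est = SD * sqrt(rxx * (1 - rxx)) = 18.14 * sqrt(0.89 * 0.11) = 18.14 * sqrt(0.0979) = 5.67582
CI = T_est +/- z * SE_est, so width = 2 * z * SE_est = 2 * 2.576 * 5.67582
Width = 29.2418

29.2418


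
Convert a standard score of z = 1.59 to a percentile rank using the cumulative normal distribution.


CDF(z) = 0.5 * (1 + erf(z/sqrt(2)))
erf(1.1243) = 0.8882
CDF = 0.9441
Percentile rank = 0.9441 * 100 = 94.41

94.41


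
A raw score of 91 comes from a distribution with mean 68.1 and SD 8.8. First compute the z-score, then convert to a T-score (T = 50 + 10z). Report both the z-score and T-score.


z = (X - mean) / SD = (91 - 68.1) / 8.8
z = 22.9 / 8.8
z = 2.6023
T-score = T = 50 + 10z
Carry z at full precision (z = 22.9 / 8.8) into the conversion:
T-score = 50 + 10 * (22.9 / 8.8) = 50 + 229 / 8.8
T-score = 50 + 26.0227
T-score = 76.0227

76.0227


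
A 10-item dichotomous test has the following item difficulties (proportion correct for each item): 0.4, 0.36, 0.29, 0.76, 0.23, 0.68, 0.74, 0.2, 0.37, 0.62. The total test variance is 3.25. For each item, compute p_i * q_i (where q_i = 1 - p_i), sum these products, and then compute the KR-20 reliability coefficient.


For each item, compute p_i * q_i:
  Item 1: 0.4 * 0.6 = 0.24
  Item 2: 0.36 * 0.64 = 0.2304
  Item 3: 0.29 * 0.71 = 0.2059
  Item 4: 0.76 * 0.24 = 0.1824
  Item 5: 0.23 * 0.77 = 0.1771
  Item 6: 0.68 * 0.32 = 0.2176
  Item 7: 0.74 * 0.26 = 0.1924
  Item 8: 0.2 * 0.8 = 0.16
  Item 9: 0.37 * 0.63 = 0.2331
  Item 10: 0.62 * 0.38 = 0.2356
Sum(p_i * q_i) = 0.24 + 0.2304 + 0.2059 + 0.1824 + 0.1771 + 0.2176 + 0.1924 + 0.16 + 0.2331 + 0.2356 = 2.0745
KR-20 = (k/(k-1)) * (1 - Sum(p_i*q_i) / Var_total)
= (10/9) * (1 - 2.0745/3.25)
= 1.1111 * 0.3617
KR-20 = 0.4019

0.4019


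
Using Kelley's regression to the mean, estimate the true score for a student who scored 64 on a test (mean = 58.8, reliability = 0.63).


T_est = rxx * X + (1 - rxx) * mean
T_est = 0.63 * 64 + 0.37 * 58.8
T_est = 40.32 + 21.756
T_est = 62.076

62.076


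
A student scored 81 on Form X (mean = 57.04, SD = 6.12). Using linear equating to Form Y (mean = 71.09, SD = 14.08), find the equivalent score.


slope = SD_Y / SD_X = 14.08 / 6.12 ~ 2.3007
intercept = mean_Y - slope * mean_X = 71.09 - (14.08 / 6.12) * 57.04 ~ -60.1393
Y = slope * X + intercept. To avoid rounding drift from the rounded slope/intercept, evaluate the equivalent form Y = mean_Y + SD_Y * (X - mean_X) / SD_X at full precision:
Y = 71.09 + 14.08 * (81 - 57.04) / 6.12
Y = 71.09 + 14.08 * 23.96 / 6.12
Y = 71.09 + 337.3568 / 6.12
Y = 71.09 + 55.1237
Y = 126.2137

126.2137


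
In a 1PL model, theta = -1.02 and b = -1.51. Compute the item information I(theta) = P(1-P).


P = 1/(1+exp(-(-1.02--1.51))) = 0.6201
I = P*(1-P) = 0.6201 * 0.3799
I = 0.2356

0.2356


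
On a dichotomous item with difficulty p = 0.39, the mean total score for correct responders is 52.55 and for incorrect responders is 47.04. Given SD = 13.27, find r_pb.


q = 1 - p = 0.61
rpb = ((M1 - M0) / SD) * sqrt(p * q)
rpb = ((52.55 - 47.04) / 13.27) * sqrt(0.39 * 0.61)
rpb = 0.2025

0.2025


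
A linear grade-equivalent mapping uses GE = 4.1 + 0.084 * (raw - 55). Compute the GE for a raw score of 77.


raw - median = 77 - 55 = 22
slope * diff = 0.084 * 22 = 1.848
GE = 4.1 + 1.848
GE = 5.948

5.948


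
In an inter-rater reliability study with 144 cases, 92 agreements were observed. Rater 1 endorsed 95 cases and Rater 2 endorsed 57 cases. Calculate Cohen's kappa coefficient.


P_o = 92/144 = 0.638889
P_e = (95*57 + 49*87) / 20736 = 0.466725
kappa = (P_o - P_e) / (1 - P_e)
kappa = (0.638889 - 0.466725) / (1 - 0.466725)
kappa = 0.3228

0.3228


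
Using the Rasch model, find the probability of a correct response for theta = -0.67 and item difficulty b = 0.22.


theta - b = -0.67 - 0.22 = -0.89
exp(-(theta - b)) = exp(0.89) = 2.4351
P = 1 / (1 + 2.4351)
P = 0.2911

0.2911


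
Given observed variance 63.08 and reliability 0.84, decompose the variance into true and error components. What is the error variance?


var_true = rxx * var_obs = 0.84 * 63.08 = 52.9872
var_error = var_obs - var_true
var_error = 63.08 - 52.9872
var_error = 10.0928

10.0928


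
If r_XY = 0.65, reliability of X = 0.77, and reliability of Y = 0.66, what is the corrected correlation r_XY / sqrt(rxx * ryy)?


r_corrected = rxy / sqrt(rxx * ryy)
= 0.65 / sqrt(0.77 * 0.66)
= 0.65 / sqrt(0.5082)
= 0.65 / 0.712881
r_corrected = 0.9118

0.9118


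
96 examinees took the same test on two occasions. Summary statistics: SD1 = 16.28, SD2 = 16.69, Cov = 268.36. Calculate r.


r = cov(X,Y) / (SD_X * SD_Y)
r = 268.36 / (16.28 * 16.69)
r = 268.36 / 271.7132
r = 0.9877

0.9877


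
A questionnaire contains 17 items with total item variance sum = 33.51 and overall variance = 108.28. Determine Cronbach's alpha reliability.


alpha = (k/(k-1)) * (1 - sum(si^2)/s_total^2)
= (17/16) * (1 - 33.51/108.28)
alpha = 0.7337

0.7337


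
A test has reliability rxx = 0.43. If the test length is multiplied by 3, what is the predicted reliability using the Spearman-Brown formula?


r_new = (n * rxx) / (1 + (n-1) * rxx)
r_new = (3 * 0.43) / (1 + 2 * 0.43)
r_new = 1.29 / 1.86
r_new = 0.6935

0.6935


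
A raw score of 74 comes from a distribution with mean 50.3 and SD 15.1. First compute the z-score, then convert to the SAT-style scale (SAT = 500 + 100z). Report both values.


z = (X - mean) / SD = (74 - 50.3) / 15.1
z = 23.7 / 15.1
z = 1.5695
SAT-scale = SAT = 500 + 100z
Carry z at full precision (z = 23.7 / 15.1) into the conversion:
SAT-scale = 500 + 100 * (23.7 / 15.1) = 500 + 2370 / 15.1
SAT-scale = 500 + 156.9536
SAT-scale = 656.9536

656.9536


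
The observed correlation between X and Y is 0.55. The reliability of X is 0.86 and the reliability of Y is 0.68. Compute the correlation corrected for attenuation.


r_corrected = rxy / sqrt(rxx * ryy)
= 0.55 / sqrt(0.86 * 0.68)
= 0.55 / sqrt(0.5848)
= 0.55 / 0.764722
r_corrected = 0.7192

0.7192


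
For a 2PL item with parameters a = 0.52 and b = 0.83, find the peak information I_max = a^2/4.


For 2PL, max info at theta = b = 0.83
I_max = a^2 / 4 = 0.52^2 / 4
= 0.2704 / 4
I_max = 0.0676

0.0676


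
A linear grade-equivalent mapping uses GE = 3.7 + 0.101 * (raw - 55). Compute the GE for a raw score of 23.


raw - median = 23 - 55 = -32
slope * diff = 0.101 * -32 = -3.232
GE = 3.7 + -3.232
GE = 0.468

0.468


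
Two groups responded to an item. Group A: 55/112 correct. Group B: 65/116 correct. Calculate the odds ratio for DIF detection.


Odds_A = 55/57 = 0.9649
Odds_B = 65/51 = 1.2745
OR = Odds_A / Odds_B = 0.9649 / 1.2745
Exactly, OR = (55 * 51) / (57 * 65) = 2805 / 3705
OR = 0.7571

0.7571


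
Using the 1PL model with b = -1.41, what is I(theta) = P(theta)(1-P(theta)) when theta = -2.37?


P = 1/(1+exp(-(-2.37--1.41))) = 0.2769
I = P*(1-P) = 0.2769 * 0.7231
I = 0.2002

0.2002


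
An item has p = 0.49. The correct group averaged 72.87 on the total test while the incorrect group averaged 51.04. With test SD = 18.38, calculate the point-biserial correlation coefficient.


q = 1 - p = 0.51
rpb = ((M1 - M0) / SD) * sqrt(p * q)
rpb = ((72.87 - 51.04) / 18.38) * sqrt(0.49 * 0.51)
rpb = 0.5937

0.5937


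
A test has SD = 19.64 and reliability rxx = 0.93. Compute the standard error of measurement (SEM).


SEM = SD * sqrt(1 - rxx)
SEM = 19.64 * sqrt(1 - 0.93)
SEM = 19.64 * sqrt(0.07) = 19.64 * 0.264575
SEM = 5.1963

5.1963


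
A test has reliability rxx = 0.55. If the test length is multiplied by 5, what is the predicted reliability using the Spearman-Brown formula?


r_new = (n * rxx) / (1 + (n-1) * rxx)
r_new = (5 * 0.55) / (1 + 4 * 0.55)
r_new = 2.75 / 3.2
r_new = 0.8594

0.8594


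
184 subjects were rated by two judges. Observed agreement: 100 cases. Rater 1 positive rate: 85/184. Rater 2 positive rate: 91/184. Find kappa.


P_o = 100/184 = 0.543478
P_e = (85*91 + 99*93) / 33856 = 0.500414
kappa = (P_o - P_e) / (1 - P_e)
kappa = (0.543478 - 0.500414) / (1 - 0.500414)
kappa = 0.0862

0.0862


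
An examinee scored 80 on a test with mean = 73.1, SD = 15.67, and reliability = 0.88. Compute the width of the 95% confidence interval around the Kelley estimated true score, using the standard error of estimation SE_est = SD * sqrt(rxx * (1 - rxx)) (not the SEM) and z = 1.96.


True score estimate = 0.88*80 + 0.12*73.1 = 79.172
SE_est = SD * sqrt(rxx * (1 - rxx)) = 15.67 * sqrt(0.88 * 0.12) = 15.67 * sqrt(0.1056) = 5.092147
CI = T_est +/- z * SE_est, so width = 2 * z * SE_est = 2 * 1.96 * 5.092147
Width = 19.9612

19.9612


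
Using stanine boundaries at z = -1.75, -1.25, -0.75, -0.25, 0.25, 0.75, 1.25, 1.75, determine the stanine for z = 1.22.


Stanine boundaries: [-1.75, -1.25, -0.75, -0.25, 0.25, 0.75, 1.25, 1.75]
z = 1.22
Check each boundary:
  z >= -1.75 -> could be stanine 2
  z >= -1.25 -> could be stanine 3
  z >= -0.75 -> could be stanine 4
  z >= -0.25 -> could be stanine 5
  z >= 0.25 -> could be stanine 6
  z >= 0.75 -> could be stanine 7
  z < 1.25
  z < 1.75
Highest qualifying boundary gives stanine = 7

7


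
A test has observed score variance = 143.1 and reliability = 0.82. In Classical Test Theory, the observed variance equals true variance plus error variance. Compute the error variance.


var_true = rxx * var_obs = 0.82 * 143.1 = 117.342
var_error = var_obs - var_true
var_error = 143.1 - 117.342
var_error = 25.758

25.758


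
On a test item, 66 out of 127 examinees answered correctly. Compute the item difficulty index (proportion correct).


Item difficulty p = number correct / total examinees
p = 66 / 127
p = 0.5197

0.5197


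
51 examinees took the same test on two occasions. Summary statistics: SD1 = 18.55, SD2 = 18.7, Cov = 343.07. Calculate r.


r = cov(X,Y) / (SD_X * SD_Y)
r = 343.07 / (18.55 * 18.7)
r = 343.07 / 346.885
r = 0.989

0.989


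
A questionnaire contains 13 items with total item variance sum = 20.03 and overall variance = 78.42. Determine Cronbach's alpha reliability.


alpha = (k/(k-1)) * (1 - sum(si^2)/s_total^2)
= (13/12) * (1 - 20.03/78.42)
alpha = 0.8066

0.8066


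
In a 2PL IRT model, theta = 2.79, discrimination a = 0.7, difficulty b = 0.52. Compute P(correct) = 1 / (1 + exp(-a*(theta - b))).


a*(theta - b) = 0.7 * (2.79 - 0.52) = 1.589
exp(-1.589) = 0.2041
P = 1 / (1 + 0.2041)
P = 0.8305

0.8305


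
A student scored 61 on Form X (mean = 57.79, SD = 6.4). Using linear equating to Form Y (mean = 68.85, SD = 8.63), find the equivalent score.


slope = SD_Y / SD_X = 8.63 / 6.4 ~ 1.3484
intercept = mean_Y - slope * mean_X = 68.85 - (8.63 / 6.4) * 57.79 ~ -9.0762
Y = slope * X + intercept. To avoid rounding drift from the rounded slope/intercept, evaluate the equivalent form Y = mean_Y + SD_Y * (X - mean_X) / SD_X at full precision:
Y = 68.85 + 8.63 * (61 - 57.79) / 6.4
Y = 68.85 + 8.63 * 3.21 / 6.4
Y = 68.85 + 27.7023 / 6.4
Y = 68.85 + 4.3285
Y = 73.1785

73.1785


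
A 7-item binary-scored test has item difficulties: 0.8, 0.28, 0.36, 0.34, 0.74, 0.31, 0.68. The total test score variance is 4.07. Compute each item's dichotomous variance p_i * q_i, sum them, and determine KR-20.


For each item, compute p_i * q_i:
  Item 1: 0.8 * 0.2 = 0.16
  Item 2: 0.28 * 0.72 = 0.2016
  Item 3: 0.36 * 0.64 = 0.2304
  Item 4: 0.34 * 0.66 = 0.2244
  Item 5: 0.74 * 0.26 = 0.1924
  Item 6: 0.31 * 0.69 = 0.2139
  Item 7: 0.68 * 0.32 = 0.2176
Sum(p_i * q_i) = 0.16 + 0.2016 + 0.2304 + 0.2244 + 0.1924 + 0.2139 + 0.2176 = 1.4403
KR-20 = (k/(k-1)) * (1 - Sum(p_i*q_i) / Var_total)
= (7/6) * (1 - 1.4403/4.07)
= 1.1667 * 0.6461
KR-20 = 0.7538

0.7538


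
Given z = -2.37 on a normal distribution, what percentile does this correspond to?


CDF(z) = 0.5 * (1 + erf(z/sqrt(2)))
erf(-1.6758) = -0.9822
CDF = 0.0089
Percentile rank = 0.0089 * 100 = 0.89

0.89


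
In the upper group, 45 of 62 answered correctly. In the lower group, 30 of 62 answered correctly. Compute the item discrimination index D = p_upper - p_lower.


p_upper = 45/62 = 0.7258
p_lower = 30/62 = 0.4839
D = 0.7258 - 0.4839 = 0.2419

0.2419


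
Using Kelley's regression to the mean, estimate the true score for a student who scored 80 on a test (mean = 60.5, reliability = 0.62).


T_est = rxx * X + (1 - rxx) * mean
T_est = 0.62 * 80 + 0.38 * 60.5
T_est = 49.6 + 22.99
T_est = 72.59

72.59


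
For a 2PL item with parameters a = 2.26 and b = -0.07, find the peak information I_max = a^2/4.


For 2PL, max info at theta = b = -0.07
I_max = a^2 / 4 = 2.26^2 / 4
= 5.1076 / 4
I_max = 1.2769

1.2769


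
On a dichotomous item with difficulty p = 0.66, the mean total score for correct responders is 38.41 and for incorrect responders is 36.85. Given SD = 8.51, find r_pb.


q = 1 - p = 0.34
rpb = ((M1 - M0) / SD) * sqrt(p * q)
rpb = ((38.41 - 36.85) / 8.51) * sqrt(0.66 * 0.34)
rpb = 0.0868

0.0868


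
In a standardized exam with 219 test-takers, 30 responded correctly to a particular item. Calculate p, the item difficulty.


Item difficulty p = number correct / total examinees
p = 30 / 219
p = 0.137

0.137


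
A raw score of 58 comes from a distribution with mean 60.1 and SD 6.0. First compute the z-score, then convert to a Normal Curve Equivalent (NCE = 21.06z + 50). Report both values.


z = (X - mean) / SD = (58 - 60.1) / 6.0
z = -2.1 / 6.0
z = -0.35
NCE = NCE = 21.06z + 50
Carry z at full precision (z = -2.1 / 6.0) into the conversion:
NCE = 21.06 * (-2.1 / 6.0) + 50 = -44.226 / 6.0 + 50
NCE = -7.371 + 50
NCE = 42.629

42.629


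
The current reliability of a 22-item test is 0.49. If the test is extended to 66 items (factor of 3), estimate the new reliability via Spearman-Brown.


r_new = (n * rxx) / (1 + (n-1) * rxx)
r_new = (3 * 0.49) / (1 + 2 * 0.49)
r_new = 1.47 / 1.98
r_new = 0.7424

0.7424


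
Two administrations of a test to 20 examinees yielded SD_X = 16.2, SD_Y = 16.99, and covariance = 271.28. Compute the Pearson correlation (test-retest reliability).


r = cov(X,Y) / (SD_X * SD_Y)
r = 271.28 / (16.2 * 16.99)
r = 271.28 / 275.238
r = 0.9856

0.9856


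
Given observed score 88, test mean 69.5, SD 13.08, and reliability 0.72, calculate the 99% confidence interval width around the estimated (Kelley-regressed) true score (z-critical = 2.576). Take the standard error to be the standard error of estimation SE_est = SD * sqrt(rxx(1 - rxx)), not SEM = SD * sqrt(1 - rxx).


True score estimate = 0.72*88 + 0.28*69.5 = 82.82
SE_est = SD * sqrt(rxx * (1 - rxx)) = 13.08 * sqrt(0.72 * 0.28) = 13.08 * sqrt(0.2016) = 5.872905
CI = T_est +/- z * SE_est, so width = 2 * z * SE_est = 2 * 2.576 * 5.872905
Width = 30.2572

30.2572


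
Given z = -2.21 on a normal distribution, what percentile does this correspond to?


CDF(z) = 0.5 * (1 + erf(z/sqrt(2)))
erf(-1.5627) = -0.9729
CDF = 0.0136
Percentile rank = 0.0136 * 100 = 1.36

1.36


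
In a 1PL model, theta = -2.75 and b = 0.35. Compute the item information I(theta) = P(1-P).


P = 1/(1+exp(-(-2.75-0.35))) = 0.0431
I = P*(1-P) = 0.0431 * 0.9569
I = 0.0412

0.0412


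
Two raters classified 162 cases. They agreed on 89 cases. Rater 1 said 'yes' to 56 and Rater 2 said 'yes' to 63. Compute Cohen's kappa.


P_o = 89/162 = 0.549383
P_e = (56*63 + 106*99) / 26244 = 0.534294
kappa = (P_o - P_e) / (1 - P_e)
kappa = (0.549383 - 0.534294) / (1 - 0.534294)
kappa = 0.0324

0.0324


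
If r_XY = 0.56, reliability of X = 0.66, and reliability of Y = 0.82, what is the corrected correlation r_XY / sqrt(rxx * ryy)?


r_corrected = rxy / sqrt(rxx * ryy)
= 0.56 / sqrt(0.66 * 0.82)
= 0.56 / sqrt(0.5412)
= 0.56 / 0.735663
r_corrected = 0.7612

0.7612


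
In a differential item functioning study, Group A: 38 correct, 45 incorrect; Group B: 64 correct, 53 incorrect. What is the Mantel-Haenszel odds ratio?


Odds_A = 38/45 = 0.8444
Odds_B = 64/53 = 1.2075
OR = Odds_A / Odds_B = 0.8444 / 1.2075
Exactly, OR = (38 * 53) / (45 * 64) = 2014 / 2880
OR = 0.6993

0.6993


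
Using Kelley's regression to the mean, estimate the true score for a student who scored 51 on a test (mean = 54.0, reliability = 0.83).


T_est = rxx * X + (1 - rxx) * mean
T_est = 0.83 * 51 + 0.17 * 54.0
T_est = 42.33 + 9.18
T_est = 51.51

51.51


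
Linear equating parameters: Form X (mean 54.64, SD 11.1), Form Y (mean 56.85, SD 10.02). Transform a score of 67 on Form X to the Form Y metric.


slope = SD_Y / SD_X = 10.02 / 11.1 ~ 0.9027
intercept = mean_Y - slope * mean_X = 56.85 - (10.02 / 11.1) * 54.64 ~ 7.5263
Y = slope * X + intercept. To avoid rounding drift from the rounded slope/intercept, evaluate the equivalent form Y = mean_Y + SD_Y * (X - mean_X) / SD_X at full precision:
Y = 56.85 + 10.02 * (67 - 54.64) / 11.1
Y = 56.85 + 10.02 * 12.36 / 11.1
Y = 56.85 + 123.8472 / 11.1
Y = 56.85 + 11.1574
Y = 68.0074

68.0074


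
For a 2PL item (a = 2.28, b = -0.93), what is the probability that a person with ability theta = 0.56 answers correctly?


a*(theta - b) = 2.28 * (0.56 - -0.93) = 3.3972
exp(-3.3972) = 0.0335
P = 1 / (1 + 0.0335)
P = 0.9676

0.9676


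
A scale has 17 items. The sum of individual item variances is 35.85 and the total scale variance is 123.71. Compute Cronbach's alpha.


alpha = (k/(k-1)) * (1 - sum(si^2)/s_total^2)
= (17/16) * (1 - 35.85/123.71)
alpha = 0.7546

0.7546


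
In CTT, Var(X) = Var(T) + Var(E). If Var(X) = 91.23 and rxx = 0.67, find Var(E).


var_true = rxx * var_obs = 0.67 * 91.23 = 61.1241
var_error = var_obs - var_true
var_error = 91.23 - 61.1241
var_error = 30.1059

30.1059


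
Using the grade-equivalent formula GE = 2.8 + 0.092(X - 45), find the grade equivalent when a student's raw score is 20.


raw - median = 20 - 45 = -25
slope * diff = 0.092 * -25 = -2.3
GE = 2.8 + -2.3
GE = 0.5

0.5


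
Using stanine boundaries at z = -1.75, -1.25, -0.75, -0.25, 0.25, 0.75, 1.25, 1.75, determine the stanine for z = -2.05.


Stanine boundaries: [-1.75, -1.25, -0.75, -0.25, 0.25, 0.75, 1.25, 1.75]
z = -2.05
Check each boundary:
  z < -1.75
  z < -1.25
  z < -0.75
  z < -0.25
  z < 0.25
  z < 0.75
  z < 1.25
  z < 1.75
Highest qualifying boundary gives stanine = 1

1


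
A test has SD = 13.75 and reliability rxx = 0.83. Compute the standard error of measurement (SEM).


SEM = SD * sqrt(1 - rxx)
SEM = 13.75 * sqrt(1 - 0.83)
SEM = 13.75 * sqrt(0.17) = 13.75 * 0.412311
SEM = 5.6693

5.6693


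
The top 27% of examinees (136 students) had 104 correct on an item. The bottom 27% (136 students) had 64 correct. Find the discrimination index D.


p_upper = 104/136 = 0.7647
p_lower = 64/136 = 0.4706
D = 0.7647 - 0.4706 = 0.2941

0.2941


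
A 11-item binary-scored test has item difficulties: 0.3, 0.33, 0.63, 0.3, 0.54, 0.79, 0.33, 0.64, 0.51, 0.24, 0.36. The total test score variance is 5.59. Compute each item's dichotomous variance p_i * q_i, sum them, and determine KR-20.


For each item, compute p_i * q_i:
  Item 1: 0.3 * 0.7 = 0.21
  Item 2: 0.33 * 0.67 = 0.2211
  Item 3: 0.63 * 0.37 = 0.2331
  Item 4: 0.3 * 0.7 = 0.21
  Item 5: 0.54 * 0.46 = 0.2484
  Item 6: 0.79 * 0.21 = 0.1659
  Item 7: 0.33 * 0.67 = 0.2211
  Item 8: 0.64 * 0.36 = 0.2304
  Item 9: 0.51 * 0.49 = 0.2499
  Item 10: 0.24 * 0.76 = 0.1824
  Item 11: 0.36 * 0.64 = 0.2304
Sum(p_i * q_i) = 0.21 + 0.2211 + 0.2331 + 0.21 + 0.2484 + 0.1659 + 0.2211 + 0.2304 + 0.2499 + 0.1824 + 0.2304 = 2.4027
KR-20 = (k/(k-1)) * (1 - Sum(p_i*q_i) / Var_total)
= (11/10) * (1 - 2.4027/5.59)
= 1.1 * 0.5702
KR-20 = 0.6272

0.6272


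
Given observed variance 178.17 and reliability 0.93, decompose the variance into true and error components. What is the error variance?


var_true = rxx * var_obs = 0.93 * 178.17 = 165.6981
var_error = var_obs - var_true
var_error = 178.17 - 165.6981
var_error = 12.4719

12.4719


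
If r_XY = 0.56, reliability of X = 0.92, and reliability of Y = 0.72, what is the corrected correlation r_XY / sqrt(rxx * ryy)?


r_corrected = rxy / sqrt(rxx * ryy)
= 0.56 / sqrt(0.92 * 0.72)
= 0.56 / sqrt(0.6624)
= 0.56 / 0.81388
r_corrected = 0.6881

0.6881


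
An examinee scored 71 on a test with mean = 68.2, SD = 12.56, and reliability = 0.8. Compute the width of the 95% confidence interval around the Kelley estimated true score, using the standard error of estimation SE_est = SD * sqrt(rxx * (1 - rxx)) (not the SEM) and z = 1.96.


True score estimate = 0.8*71 + 0.2*68.2 = 70.44
SE_est = SD * sqrt(rxx * (1 - rxx)) = 12.56 * sqrt(0.8 * 0.2) = 12.56 * sqrt(0.16) = 5.024
CI = T_est +/- z * SE_est, so width = 2 * z * SE_est = 2 * 1.96 * 5.024
Width = 19.6941

19.6941


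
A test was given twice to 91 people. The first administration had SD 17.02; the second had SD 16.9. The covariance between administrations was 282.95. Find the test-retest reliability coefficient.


r = cov(X,Y) / (SD_X * SD_Y)
r = 282.95 / (17.02 * 16.9)
r = 282.95 / 287.638
r = 0.9837

0.9837


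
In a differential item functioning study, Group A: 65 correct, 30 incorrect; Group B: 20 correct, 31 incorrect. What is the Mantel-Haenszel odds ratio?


Odds_A = 65/30 = 2.1667
Odds_B = 20/31 = 0.6452
OR = Odds_A / Odds_B = 2.1667 / 0.6452
Exactly, OR = (65 * 31) / (30 * 20) = 2015 / 600
OR = 3.3583

3.3583


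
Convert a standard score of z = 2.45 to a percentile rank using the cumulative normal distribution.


CDF(z) = 0.5 * (1 + erf(z/sqrt(2)))
erf(1.7324) = 0.9857
CDF = 0.9929
Percentile rank = 0.9929 * 100 = 99.29

99.29


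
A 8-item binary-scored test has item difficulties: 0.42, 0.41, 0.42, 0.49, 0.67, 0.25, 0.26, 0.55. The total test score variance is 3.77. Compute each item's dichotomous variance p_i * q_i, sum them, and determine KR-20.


For each item, compute p_i * q_i:
  Item 1: 0.42 * 0.58 = 0.2436
  Item 2: 0.41 * 0.59 = 0.2419
  Item 3: 0.42 * 0.58 = 0.2436
  Item 4: 0.49 * 0.51 = 0.2499
  Item 5: 0.67 * 0.33 = 0.2211
  Item 6: 0.25 * 0.75 = 0.1875
  Item 7: 0.26 * 0.74 = 0.1924
  Item 8: 0.55 * 0.45 = 0.2475
Sum(p_i * q_i) = 0.2436 + 0.2419 + 0.2436 + 0.2499 + 0.2211 + 0.1875 + 0.1924 + 0.2475 = 1.8275
KR-20 = (k/(k-1)) * (1 - Sum(p_i*q_i) / Var_total)
= (8/7) * (1 - 1.8275/3.77)
= 1.1429 * 0.5153
KR-20 = 0.5889

0.5889


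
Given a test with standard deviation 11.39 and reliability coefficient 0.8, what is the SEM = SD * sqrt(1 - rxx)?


SEM = SD * sqrt(1 - rxx)
SEM = 11.39 * sqrt(1 - 0.8)
SEM = 11.39 * sqrt(0.2) = 11.39 * 0.447214
SEM = 5.0938

5.0938


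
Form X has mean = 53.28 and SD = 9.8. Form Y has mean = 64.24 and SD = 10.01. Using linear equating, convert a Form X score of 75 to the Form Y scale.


slope = SD_Y / SD_X = 10.01 / 9.8 ~ 1.0214
intercept = mean_Y - slope * mean_X = 64.24 - (10.01 / 9.8) * 53.28 ~ 9.8183
Y = slope * X + intercept. To avoid rounding drift from the rounded slope/intercept, evaluate the equivalent form Y = mean_Y + SD_Y * (X - mean_X) / SD_X at full precision:
Y = 64.24 + 10.01 * (75 - 53.28) / 9.8
Y = 64.24 + 10.01 * 21.72 / 9.8
Y = 64.24 + 217.4172 / 9.8
Y = 64.24 + 22.1854
Y = 86.4254

86.4254


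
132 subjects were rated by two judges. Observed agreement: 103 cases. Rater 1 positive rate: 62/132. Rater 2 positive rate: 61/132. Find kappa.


P_o = 103/132 = 0.780303
P_e = (62*61 + 70*71) / 17424 = 0.502296
kappa = (P_o - P_e) / (1 - P_e)
kappa = (0.780303 - 0.502296) / (1 - 0.502296)
kappa = 0.5586

0.5586


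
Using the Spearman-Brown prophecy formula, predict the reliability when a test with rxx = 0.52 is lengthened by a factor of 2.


r_new = (n * rxx) / (1 + (n-1) * rxx)
r_new = (2 * 0.52) / (1 + 1 * 0.52)
r_new = 1.04 / 1.52
r_new = 0.6842

0.6842


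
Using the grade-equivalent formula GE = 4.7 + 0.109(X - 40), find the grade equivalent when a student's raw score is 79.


raw - median = 79 - 40 = 39
slope * diff = 0.109 * 39 = 4.251
GE = 4.7 + 4.251
GE = 8.951

8.951


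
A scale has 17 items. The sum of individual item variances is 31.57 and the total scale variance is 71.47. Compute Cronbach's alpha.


alpha = (k/(k-1)) * (1 - sum(si^2)/s_total^2)
= (17/16) * (1 - 31.57/71.47)
alpha = 0.5932

0.5932


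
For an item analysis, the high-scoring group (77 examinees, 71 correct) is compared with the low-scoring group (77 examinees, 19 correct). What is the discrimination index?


p_upper = 71/77 = 0.9221
p_lower = 19/77 = 0.2468
D = 0.9221 - 0.2468 = 0.6753

0.6753


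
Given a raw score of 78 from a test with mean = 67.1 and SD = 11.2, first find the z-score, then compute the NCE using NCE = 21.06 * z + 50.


z = (X - mean) / SD = (78 - 67.1) / 11.2
z = 10.9 / 11.2
z = 0.9732
NCE = NCE = 21.06z + 50
Carry z at full precision (z = 10.9 / 11.2) into the conversion:
NCE = 21.06 * (10.9 / 11.2) + 50 = 229.554 / 11.2 + 50
NCE = 20.4959 + 50
NCE = 70.4959

70.4959


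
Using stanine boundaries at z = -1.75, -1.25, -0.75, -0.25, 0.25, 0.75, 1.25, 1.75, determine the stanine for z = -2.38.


Stanine boundaries: [-1.75, -1.25, -0.75, -0.25, 0.25, 0.75, 1.25, 1.75]
z = -2.38
Check each boundary:
  z < -1.75
  z < -1.25
  z < -0.75
  z < -0.25
  z < 0.25
  z < 0.75
  z < 1.25
  z < 1.75
Highest qualifying boundary gives stanine = 1

1


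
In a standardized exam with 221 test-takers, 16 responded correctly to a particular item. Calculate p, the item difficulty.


Item difficulty p = number correct / total examinees
p = 16 / 221
p = 0.0724

0.0724


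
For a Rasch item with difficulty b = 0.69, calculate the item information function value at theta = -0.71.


P = 1/(1+exp(-(-0.71-0.69))) = 0.1978
I = P*(1-P) = 0.1978 * 0.8022
I = 0.1587

0.1587


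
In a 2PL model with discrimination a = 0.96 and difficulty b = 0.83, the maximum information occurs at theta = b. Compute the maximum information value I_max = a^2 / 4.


For 2PL, max info at theta = b = 0.83
I_max = a^2 / 4 = 0.96^2 / 4
= 0.9216 / 4
I_max = 0.2304

0.2304


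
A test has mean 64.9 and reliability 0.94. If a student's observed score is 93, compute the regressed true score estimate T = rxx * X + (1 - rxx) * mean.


T_est = rxx * X + (1 - rxx) * mean
T_est = 0.94 * 93 + 0.06 * 64.9
T_est = 87.42 + 3.894
T_est = 91.314

91.314


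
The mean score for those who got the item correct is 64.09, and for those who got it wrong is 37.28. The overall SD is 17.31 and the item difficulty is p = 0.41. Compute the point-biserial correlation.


q = 1 - p = 0.59
rpb = ((M1 - M0) / SD) * sqrt(p * q)
rpb = ((64.09 - 37.28) / 17.31) * sqrt(0.41 * 0.59)
rpb = 0.7618

0.7618


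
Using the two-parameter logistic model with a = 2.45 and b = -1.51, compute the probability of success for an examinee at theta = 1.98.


a*(theta - b) = 2.45 * (1.98 - -1.51) = 8.5505
exp(-8.5505) = 0.0002
P = 1 / (1 + 0.0002)
P = 0.9998

0.9998


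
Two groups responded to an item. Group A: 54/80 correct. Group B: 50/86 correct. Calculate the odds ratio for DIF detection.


Odds_A = 54/26 = 2.0769
Odds_B = 50/36 = 1.3889
OR = Odds_A / Odds_B = 2.0769 / 1.3889
Exactly, OR = (54 * 36) / (26 * 50) = 1944 / 1300
OR = 1.4954

1.4954


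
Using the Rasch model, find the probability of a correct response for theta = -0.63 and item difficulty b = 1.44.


theta - b = -0.63 - 1.44 = -2.07
exp(-(theta - b)) = exp(2.07) = 7.9248
P = 1 / (1 + 7.9248)
P = 0.112

0.112


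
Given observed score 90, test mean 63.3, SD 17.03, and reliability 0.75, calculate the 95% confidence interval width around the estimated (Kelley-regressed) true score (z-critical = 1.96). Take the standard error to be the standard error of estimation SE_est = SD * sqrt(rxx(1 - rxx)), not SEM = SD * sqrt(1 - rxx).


True score estimate = 0.75*90 + 0.25*63.3 = 83.325
SE_est = SD * sqrt(rxx * (1 - rxx)) = 17.03 * sqrt(0.75 * 0.25) = 17.03 * sqrt(0.1875) = 7.374206
CI = T_est +/- z * SE_est, so width = 2 * z * SE_est = 2 * 1.96 * 7.374206
Width = 28.9069

28.9069


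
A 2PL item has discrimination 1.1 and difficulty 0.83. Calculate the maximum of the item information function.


For 2PL, max info at theta = b = 0.83
I_max = a^2 / 4 = 1.1^2 / 4
= 1.21 / 4
I_max = 0.3025

0.3025


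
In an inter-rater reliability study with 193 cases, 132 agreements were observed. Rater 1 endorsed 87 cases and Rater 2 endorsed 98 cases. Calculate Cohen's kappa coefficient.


P_o = 132/193 = 0.683938
P_e = (87*98 + 106*95) / 37249 = 0.499235
kappa = (P_o - P_e) / (1 - P_e)
kappa = (0.683938 - 0.499235) / (1 - 0.499235)
kappa = 0.3688

0.3688


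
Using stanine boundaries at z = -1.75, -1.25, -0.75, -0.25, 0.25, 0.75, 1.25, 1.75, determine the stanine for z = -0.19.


Stanine boundaries: [-1.75, -1.25, -0.75, -0.25, 0.25, 0.75, 1.25, 1.75]
z = -0.19
Check each boundary:
  z >= -1.75 -> could be stanine 2
  z >= -1.25 -> could be stanine 3
  z >= -0.75 -> could be stanine 4
  z >= -0.25 -> could be stanine 5
  z < 0.25
  z < 0.75
  z < 1.25
  z < 1.75
Highest qualifying boundary gives stanine = 5

5


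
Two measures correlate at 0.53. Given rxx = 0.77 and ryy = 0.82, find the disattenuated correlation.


r_corrected = rxy / sqrt(rxx * ryy)
= 0.53 / sqrt(0.77 * 0.82)
= 0.53 / sqrt(0.6314)
= 0.53 / 0.794607
r_corrected = 0.667

0.667


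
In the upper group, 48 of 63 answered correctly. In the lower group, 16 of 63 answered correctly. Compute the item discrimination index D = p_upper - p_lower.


p_upper = 48/63 = 0.7619
p_lower = 16/63 = 0.254
D = 0.7619 - 0.254 = 0.5079

0.5079


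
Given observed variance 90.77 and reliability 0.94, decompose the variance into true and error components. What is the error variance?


var_true = rxx * var_obs = 0.94 * 90.77 = 85.3238
var_error = var_obs - var_true
var_error = 90.77 - 85.3238
var_error = 5.4462

5.4462


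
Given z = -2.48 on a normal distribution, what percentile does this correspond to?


CDF(z) = 0.5 * (1 + erf(z/sqrt(2)))
erf(-1.7536) = -0.9869
CDF = 0.0066
Percentile rank = 0.0066 * 100 = 0.66

0.66


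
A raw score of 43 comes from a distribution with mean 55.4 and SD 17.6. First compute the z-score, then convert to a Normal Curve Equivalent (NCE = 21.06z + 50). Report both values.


z = (X - mean) / SD = (43 - 55.4) / 17.6
z = -12.4 / 17.6
z = -0.7045
NCE = NCE = 21.06z + 50
Carry z at full precision (z = -12.4 / 17.6) into the conversion:
NCE = 21.06 * (-12.4 / 17.6) + 50 = -261.144 / 17.6 + 50
NCE = -14.8377 + 50
NCE = 35.1623

35.1623


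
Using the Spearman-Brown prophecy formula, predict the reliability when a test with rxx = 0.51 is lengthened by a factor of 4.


r_new = (n * rxx) / (1 + (n-1) * rxx)
r_new = (4 * 0.51) / (1 + 3 * 0.51)
r_new = 2.04 / 2.53
r_new = 0.8063

0.8063
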